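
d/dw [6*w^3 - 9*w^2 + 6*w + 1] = 18*w^2 - 18*w + 6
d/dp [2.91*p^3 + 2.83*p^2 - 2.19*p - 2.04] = 8.73*p^2 + 5.66*p - 2.19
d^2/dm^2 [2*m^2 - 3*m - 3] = 4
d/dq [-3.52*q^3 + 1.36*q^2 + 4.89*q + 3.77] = -10.56*q^2 + 2.72*q + 4.89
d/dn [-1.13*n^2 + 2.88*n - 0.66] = 2.88 - 2.26*n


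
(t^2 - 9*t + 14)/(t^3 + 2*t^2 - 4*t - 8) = (t - 7)/(t^2 + 4*t + 4)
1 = 1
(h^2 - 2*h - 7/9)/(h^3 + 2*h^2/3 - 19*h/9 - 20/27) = 3*(3*h - 7)/(9*h^2 + 3*h - 20)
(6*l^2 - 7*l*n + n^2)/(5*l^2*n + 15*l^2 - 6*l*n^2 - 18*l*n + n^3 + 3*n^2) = (6*l - n)/(5*l*n + 15*l - n^2 - 3*n)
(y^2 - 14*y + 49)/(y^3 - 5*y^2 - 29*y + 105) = (y - 7)/(y^2 + 2*y - 15)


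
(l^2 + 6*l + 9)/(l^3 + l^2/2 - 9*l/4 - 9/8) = 8*(l^2 + 6*l + 9)/(8*l^3 + 4*l^2 - 18*l - 9)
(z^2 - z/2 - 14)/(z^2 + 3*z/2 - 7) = (z - 4)/(z - 2)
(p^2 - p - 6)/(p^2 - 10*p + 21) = (p + 2)/(p - 7)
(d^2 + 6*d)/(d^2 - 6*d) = (d + 6)/(d - 6)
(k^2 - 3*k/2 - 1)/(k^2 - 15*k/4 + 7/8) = 4*(2*k^2 - 3*k - 2)/(8*k^2 - 30*k + 7)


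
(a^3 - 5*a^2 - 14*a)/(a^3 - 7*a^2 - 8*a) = (-a^2 + 5*a + 14)/(-a^2 + 7*a + 8)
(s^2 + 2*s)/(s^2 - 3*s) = (s + 2)/(s - 3)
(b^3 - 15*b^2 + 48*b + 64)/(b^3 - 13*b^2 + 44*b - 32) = (b^2 - 7*b - 8)/(b^2 - 5*b + 4)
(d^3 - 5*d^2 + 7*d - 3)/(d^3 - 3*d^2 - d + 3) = (d - 1)/(d + 1)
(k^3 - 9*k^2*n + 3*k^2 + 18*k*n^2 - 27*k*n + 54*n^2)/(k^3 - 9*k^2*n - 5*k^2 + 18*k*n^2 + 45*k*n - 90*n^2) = (k + 3)/(k - 5)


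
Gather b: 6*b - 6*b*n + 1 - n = b*(6 - 6*n) - n + 1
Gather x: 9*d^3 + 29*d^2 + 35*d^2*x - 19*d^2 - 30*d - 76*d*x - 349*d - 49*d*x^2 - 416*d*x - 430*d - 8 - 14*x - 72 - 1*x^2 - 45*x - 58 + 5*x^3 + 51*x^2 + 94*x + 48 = 9*d^3 + 10*d^2 - 809*d + 5*x^3 + x^2*(50 - 49*d) + x*(35*d^2 - 492*d + 35) - 90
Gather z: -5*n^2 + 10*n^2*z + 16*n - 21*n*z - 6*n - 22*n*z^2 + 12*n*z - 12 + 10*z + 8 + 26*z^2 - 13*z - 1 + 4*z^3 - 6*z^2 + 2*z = -5*n^2 + 10*n + 4*z^3 + z^2*(20 - 22*n) + z*(10*n^2 - 9*n - 1) - 5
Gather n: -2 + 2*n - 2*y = 2*n - 2*y - 2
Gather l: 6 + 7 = 13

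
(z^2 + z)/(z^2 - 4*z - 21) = z*(z + 1)/(z^2 - 4*z - 21)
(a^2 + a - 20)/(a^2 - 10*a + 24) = (a + 5)/(a - 6)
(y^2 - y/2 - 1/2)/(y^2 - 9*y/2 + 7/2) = (2*y + 1)/(2*y - 7)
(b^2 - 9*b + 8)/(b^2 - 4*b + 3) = (b - 8)/(b - 3)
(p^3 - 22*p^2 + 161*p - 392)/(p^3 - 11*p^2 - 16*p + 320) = (p^2 - 14*p + 49)/(p^2 - 3*p - 40)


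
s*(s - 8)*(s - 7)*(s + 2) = s^4 - 13*s^3 + 26*s^2 + 112*s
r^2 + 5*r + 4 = (r + 1)*(r + 4)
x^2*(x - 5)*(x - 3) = x^4 - 8*x^3 + 15*x^2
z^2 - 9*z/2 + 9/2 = (z - 3)*(z - 3/2)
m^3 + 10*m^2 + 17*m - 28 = (m - 1)*(m + 4)*(m + 7)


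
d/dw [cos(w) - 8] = -sin(w)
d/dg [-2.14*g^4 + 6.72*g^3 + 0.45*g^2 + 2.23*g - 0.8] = -8.56*g^3 + 20.16*g^2 + 0.9*g + 2.23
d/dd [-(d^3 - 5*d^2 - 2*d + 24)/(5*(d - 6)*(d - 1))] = (-d^4 + 14*d^3 - 55*d^2 + 108*d - 156)/(5*(d^4 - 14*d^3 + 61*d^2 - 84*d + 36))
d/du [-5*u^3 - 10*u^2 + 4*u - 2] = -15*u^2 - 20*u + 4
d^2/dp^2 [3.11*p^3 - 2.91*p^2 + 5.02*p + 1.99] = 18.66*p - 5.82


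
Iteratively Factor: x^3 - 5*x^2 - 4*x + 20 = (x - 2)*(x^2 - 3*x - 10) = (x - 5)*(x - 2)*(x + 2)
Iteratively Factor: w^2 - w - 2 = (w + 1)*(w - 2)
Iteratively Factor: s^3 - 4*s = (s - 2)*(s^2 + 2*s) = s*(s - 2)*(s + 2)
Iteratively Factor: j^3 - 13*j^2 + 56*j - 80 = (j - 4)*(j^2 - 9*j + 20) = (j - 5)*(j - 4)*(j - 4)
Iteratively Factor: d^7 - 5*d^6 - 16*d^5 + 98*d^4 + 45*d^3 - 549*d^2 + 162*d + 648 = (d - 3)*(d^6 - 2*d^5 - 22*d^4 + 32*d^3 + 141*d^2 - 126*d - 216) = (d - 4)*(d - 3)*(d^5 + 2*d^4 - 14*d^3 - 24*d^2 + 45*d + 54) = (d - 4)*(d - 3)^2*(d^4 + 5*d^3 + d^2 - 21*d - 18) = (d - 4)*(d - 3)^2*(d - 2)*(d^3 + 7*d^2 + 15*d + 9) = (d - 4)*(d - 3)^2*(d - 2)*(d + 3)*(d^2 + 4*d + 3) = (d - 4)*(d - 3)^2*(d - 2)*(d + 3)^2*(d + 1)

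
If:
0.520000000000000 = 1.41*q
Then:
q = 0.37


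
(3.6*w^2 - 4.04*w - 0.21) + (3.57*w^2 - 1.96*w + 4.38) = 7.17*w^2 - 6.0*w + 4.17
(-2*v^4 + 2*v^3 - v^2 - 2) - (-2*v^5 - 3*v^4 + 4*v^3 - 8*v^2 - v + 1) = 2*v^5 + v^4 - 2*v^3 + 7*v^2 + v - 3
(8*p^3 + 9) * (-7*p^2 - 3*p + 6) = -56*p^5 - 24*p^4 + 48*p^3 - 63*p^2 - 27*p + 54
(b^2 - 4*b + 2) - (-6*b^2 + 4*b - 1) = 7*b^2 - 8*b + 3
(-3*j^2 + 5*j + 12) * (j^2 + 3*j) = -3*j^4 - 4*j^3 + 27*j^2 + 36*j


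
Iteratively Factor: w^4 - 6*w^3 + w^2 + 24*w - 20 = (w - 2)*(w^3 - 4*w^2 - 7*w + 10) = (w - 5)*(w - 2)*(w^2 + w - 2) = (w - 5)*(w - 2)*(w - 1)*(w + 2)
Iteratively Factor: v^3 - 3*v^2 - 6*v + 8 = (v - 1)*(v^2 - 2*v - 8) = (v - 4)*(v - 1)*(v + 2)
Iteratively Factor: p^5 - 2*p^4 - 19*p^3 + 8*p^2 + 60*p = (p + 3)*(p^4 - 5*p^3 - 4*p^2 + 20*p) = (p - 2)*(p + 3)*(p^3 - 3*p^2 - 10*p) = (p - 2)*(p + 2)*(p + 3)*(p^2 - 5*p) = p*(p - 2)*(p + 2)*(p + 3)*(p - 5)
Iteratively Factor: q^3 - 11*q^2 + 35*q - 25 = (q - 5)*(q^2 - 6*q + 5) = (q - 5)*(q - 1)*(q - 5)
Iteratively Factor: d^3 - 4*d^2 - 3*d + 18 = (d - 3)*(d^2 - d - 6) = (d - 3)*(d + 2)*(d - 3)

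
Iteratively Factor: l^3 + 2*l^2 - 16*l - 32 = (l - 4)*(l^2 + 6*l + 8) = (l - 4)*(l + 4)*(l + 2)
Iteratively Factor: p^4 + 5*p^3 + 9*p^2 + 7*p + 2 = (p + 2)*(p^3 + 3*p^2 + 3*p + 1) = (p + 1)*(p + 2)*(p^2 + 2*p + 1) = (p + 1)^2*(p + 2)*(p + 1)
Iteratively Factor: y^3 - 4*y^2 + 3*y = (y - 3)*(y^2 - y) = y*(y - 3)*(y - 1)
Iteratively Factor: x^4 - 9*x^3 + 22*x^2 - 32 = (x - 2)*(x^3 - 7*x^2 + 8*x + 16) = (x - 2)*(x + 1)*(x^2 - 8*x + 16) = (x - 4)*(x - 2)*(x + 1)*(x - 4)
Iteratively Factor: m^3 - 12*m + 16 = (m + 4)*(m^2 - 4*m + 4) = (m - 2)*(m + 4)*(m - 2)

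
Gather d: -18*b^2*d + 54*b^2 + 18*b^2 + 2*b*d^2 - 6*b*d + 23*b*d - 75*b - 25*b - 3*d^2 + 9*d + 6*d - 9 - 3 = 72*b^2 - 100*b + d^2*(2*b - 3) + d*(-18*b^2 + 17*b + 15) - 12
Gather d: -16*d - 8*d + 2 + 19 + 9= 30 - 24*d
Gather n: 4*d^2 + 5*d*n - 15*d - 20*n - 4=4*d^2 - 15*d + n*(5*d - 20) - 4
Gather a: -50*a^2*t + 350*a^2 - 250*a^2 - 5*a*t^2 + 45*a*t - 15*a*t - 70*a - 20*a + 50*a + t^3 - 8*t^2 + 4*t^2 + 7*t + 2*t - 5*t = a^2*(100 - 50*t) + a*(-5*t^2 + 30*t - 40) + t^3 - 4*t^2 + 4*t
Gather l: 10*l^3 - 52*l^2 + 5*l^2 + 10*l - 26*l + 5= 10*l^3 - 47*l^2 - 16*l + 5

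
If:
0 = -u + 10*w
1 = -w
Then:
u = -10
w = -1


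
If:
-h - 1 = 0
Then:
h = -1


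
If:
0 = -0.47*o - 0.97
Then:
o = -2.06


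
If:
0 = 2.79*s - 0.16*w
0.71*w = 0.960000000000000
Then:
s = 0.08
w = 1.35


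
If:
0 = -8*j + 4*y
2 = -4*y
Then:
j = -1/4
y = -1/2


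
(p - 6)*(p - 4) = p^2 - 10*p + 24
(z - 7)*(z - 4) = z^2 - 11*z + 28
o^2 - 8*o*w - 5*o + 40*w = (o - 5)*(o - 8*w)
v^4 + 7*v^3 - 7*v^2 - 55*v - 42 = (v - 3)*(v + 1)*(v + 2)*(v + 7)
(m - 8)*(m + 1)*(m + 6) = m^3 - m^2 - 50*m - 48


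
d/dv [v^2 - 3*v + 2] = 2*v - 3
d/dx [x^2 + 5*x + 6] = 2*x + 5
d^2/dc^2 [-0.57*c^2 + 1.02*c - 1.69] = -1.14000000000000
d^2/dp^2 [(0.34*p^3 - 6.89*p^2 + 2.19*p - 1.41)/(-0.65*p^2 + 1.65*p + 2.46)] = (3.5527136788005e-15*p^4 + 9.98988000000003*p^3 + 61.39665*p^2 - 42.429474*p + 113.356098)/(0.274625*p^6 - 2.091375*p^5 + 2.190825*p^4 + 11.337975*p^3 - 8.29143*p^2 - 29.95542*p - 14.886936)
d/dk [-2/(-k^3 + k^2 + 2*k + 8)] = 2*(-3*k^2 + 2*k + 2)/(-k^3 + k^2 + 2*k + 8)^2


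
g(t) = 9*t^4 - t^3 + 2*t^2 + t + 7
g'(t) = 36*t^3 - 3*t^2 + 4*t + 1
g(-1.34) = 40.67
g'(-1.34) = -96.37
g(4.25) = 2906.89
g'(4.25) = 2727.38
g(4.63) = 4091.12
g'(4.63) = 3528.31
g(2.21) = 222.87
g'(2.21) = 383.77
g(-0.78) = 11.24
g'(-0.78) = -21.03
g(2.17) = 207.93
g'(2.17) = 363.41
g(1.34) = 38.54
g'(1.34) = 87.59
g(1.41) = 45.16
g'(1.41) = 101.59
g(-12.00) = 188635.00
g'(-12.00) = -62687.00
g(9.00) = 58498.00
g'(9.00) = 26038.00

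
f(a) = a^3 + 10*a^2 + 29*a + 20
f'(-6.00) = 17.00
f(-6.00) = -10.00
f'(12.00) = 701.00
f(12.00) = 3536.00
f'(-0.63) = 17.59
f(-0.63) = 5.45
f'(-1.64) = 4.27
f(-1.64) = -5.07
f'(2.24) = 88.85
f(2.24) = 146.38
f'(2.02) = 81.64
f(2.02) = 127.63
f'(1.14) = 55.70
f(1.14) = 67.54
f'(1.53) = 66.62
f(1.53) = 91.36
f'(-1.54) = 5.31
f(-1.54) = -4.60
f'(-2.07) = 0.45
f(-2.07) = -6.05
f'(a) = 3*a^2 + 20*a + 29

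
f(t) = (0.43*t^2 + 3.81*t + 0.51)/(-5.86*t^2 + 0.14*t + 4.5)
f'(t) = (0.86*t + 3.81)/(-5.86*t^2 + 0.14*t + 4.5) + (11.72*t - 0.14)*(0.43*t^2 + 3.81*t + 0.51)/(-5.86*t^2 + 0.14*t + 4.5)^2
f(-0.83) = -6.79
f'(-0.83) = 202.18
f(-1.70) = 0.37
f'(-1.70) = 0.40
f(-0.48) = -0.40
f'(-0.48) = 1.84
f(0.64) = 1.43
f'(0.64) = 6.79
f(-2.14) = 0.25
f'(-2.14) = 0.19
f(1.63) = -0.73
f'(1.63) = 0.79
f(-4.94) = 0.06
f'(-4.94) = 0.03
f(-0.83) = -6.79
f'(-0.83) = 202.18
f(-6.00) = 0.03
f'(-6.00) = 0.02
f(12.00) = -0.13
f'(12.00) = 0.00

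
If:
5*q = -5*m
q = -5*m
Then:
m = 0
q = 0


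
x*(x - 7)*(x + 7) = x^3 - 49*x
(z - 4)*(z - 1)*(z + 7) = z^3 + 2*z^2 - 31*z + 28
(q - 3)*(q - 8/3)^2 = q^3 - 25*q^2/3 + 208*q/9 - 64/3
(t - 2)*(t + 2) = t^2 - 4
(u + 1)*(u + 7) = u^2 + 8*u + 7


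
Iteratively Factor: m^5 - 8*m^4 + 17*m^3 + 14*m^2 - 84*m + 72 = (m - 3)*(m^4 - 5*m^3 + 2*m^2 + 20*m - 24) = (m - 3)^2*(m^3 - 2*m^2 - 4*m + 8) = (m - 3)^2*(m - 2)*(m^2 - 4) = (m - 3)^2*(m - 2)*(m + 2)*(m - 2)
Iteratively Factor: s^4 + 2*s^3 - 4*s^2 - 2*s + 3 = (s - 1)*(s^3 + 3*s^2 - s - 3) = (s - 1)^2*(s^2 + 4*s + 3) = (s - 1)^2*(s + 3)*(s + 1)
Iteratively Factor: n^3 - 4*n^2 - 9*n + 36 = (n - 4)*(n^2 - 9) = (n - 4)*(n + 3)*(n - 3)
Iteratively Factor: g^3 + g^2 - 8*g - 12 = (g - 3)*(g^2 + 4*g + 4) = (g - 3)*(g + 2)*(g + 2)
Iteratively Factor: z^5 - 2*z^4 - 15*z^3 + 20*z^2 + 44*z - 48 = (z + 2)*(z^4 - 4*z^3 - 7*z^2 + 34*z - 24) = (z - 1)*(z + 2)*(z^3 - 3*z^2 - 10*z + 24) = (z - 2)*(z - 1)*(z + 2)*(z^2 - z - 12) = (z - 4)*(z - 2)*(z - 1)*(z + 2)*(z + 3)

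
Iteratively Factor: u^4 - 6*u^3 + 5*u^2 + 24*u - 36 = (u - 3)*(u^3 - 3*u^2 - 4*u + 12) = (u - 3)*(u + 2)*(u^2 - 5*u + 6) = (u - 3)*(u - 2)*(u + 2)*(u - 3)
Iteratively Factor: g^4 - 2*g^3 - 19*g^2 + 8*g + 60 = (g + 2)*(g^3 - 4*g^2 - 11*g + 30) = (g + 2)*(g + 3)*(g^2 - 7*g + 10) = (g - 2)*(g + 2)*(g + 3)*(g - 5)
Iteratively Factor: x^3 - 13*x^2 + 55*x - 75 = (x - 5)*(x^2 - 8*x + 15) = (x - 5)^2*(x - 3)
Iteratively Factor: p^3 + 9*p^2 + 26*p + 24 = (p + 4)*(p^2 + 5*p + 6) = (p + 3)*(p + 4)*(p + 2)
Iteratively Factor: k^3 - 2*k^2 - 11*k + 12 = (k - 1)*(k^2 - k - 12) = (k - 1)*(k + 3)*(k - 4)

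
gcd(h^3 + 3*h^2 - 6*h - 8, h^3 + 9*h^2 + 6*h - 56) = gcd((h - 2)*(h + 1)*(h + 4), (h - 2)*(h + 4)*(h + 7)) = h^2 + 2*h - 8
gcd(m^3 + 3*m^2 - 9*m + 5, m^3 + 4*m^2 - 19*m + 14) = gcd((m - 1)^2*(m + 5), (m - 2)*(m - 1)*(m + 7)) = m - 1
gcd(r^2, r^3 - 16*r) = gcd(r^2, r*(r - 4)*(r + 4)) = r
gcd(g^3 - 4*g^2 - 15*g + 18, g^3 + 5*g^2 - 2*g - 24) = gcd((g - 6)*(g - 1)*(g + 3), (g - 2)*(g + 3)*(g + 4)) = g + 3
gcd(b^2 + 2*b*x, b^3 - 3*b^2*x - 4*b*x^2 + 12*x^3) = b + 2*x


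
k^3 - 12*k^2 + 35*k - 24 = (k - 8)*(k - 3)*(k - 1)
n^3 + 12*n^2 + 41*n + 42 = (n + 2)*(n + 3)*(n + 7)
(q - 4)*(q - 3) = q^2 - 7*q + 12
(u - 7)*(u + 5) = u^2 - 2*u - 35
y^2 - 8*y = y*(y - 8)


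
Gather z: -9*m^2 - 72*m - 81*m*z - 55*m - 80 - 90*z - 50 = -9*m^2 - 127*m + z*(-81*m - 90) - 130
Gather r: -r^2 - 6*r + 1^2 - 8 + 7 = -r^2 - 6*r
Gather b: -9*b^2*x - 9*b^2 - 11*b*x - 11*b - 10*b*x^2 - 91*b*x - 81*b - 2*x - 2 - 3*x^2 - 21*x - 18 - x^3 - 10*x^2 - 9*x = b^2*(-9*x - 9) + b*(-10*x^2 - 102*x - 92) - x^3 - 13*x^2 - 32*x - 20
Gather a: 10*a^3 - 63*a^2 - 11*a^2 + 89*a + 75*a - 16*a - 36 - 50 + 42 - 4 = 10*a^3 - 74*a^2 + 148*a - 48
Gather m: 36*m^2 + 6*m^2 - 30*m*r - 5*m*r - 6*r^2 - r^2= 42*m^2 - 35*m*r - 7*r^2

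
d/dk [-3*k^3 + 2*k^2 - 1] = k*(4 - 9*k)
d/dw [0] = 0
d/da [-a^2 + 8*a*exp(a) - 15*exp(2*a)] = 8*a*exp(a) - 2*a - 30*exp(2*a) + 8*exp(a)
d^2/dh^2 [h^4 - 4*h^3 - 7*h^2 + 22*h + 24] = 12*h^2 - 24*h - 14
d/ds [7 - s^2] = -2*s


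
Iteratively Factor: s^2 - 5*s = (s - 5)*(s)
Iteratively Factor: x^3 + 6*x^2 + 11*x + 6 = (x + 1)*(x^2 + 5*x + 6) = (x + 1)*(x + 3)*(x + 2)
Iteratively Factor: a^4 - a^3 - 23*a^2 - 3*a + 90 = (a + 3)*(a^3 - 4*a^2 - 11*a + 30) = (a - 2)*(a + 3)*(a^2 - 2*a - 15) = (a - 2)*(a + 3)^2*(a - 5)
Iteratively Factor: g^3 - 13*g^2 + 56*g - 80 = (g - 5)*(g^2 - 8*g + 16) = (g - 5)*(g - 4)*(g - 4)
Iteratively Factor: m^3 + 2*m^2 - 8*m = (m + 4)*(m^2 - 2*m) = (m - 2)*(m + 4)*(m)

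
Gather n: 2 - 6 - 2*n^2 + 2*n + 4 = -2*n^2 + 2*n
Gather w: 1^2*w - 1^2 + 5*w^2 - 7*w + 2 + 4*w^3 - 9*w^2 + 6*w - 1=4*w^3 - 4*w^2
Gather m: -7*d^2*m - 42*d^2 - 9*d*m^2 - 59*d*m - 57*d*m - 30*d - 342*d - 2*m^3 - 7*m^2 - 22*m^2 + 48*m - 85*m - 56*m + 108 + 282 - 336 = -42*d^2 - 372*d - 2*m^3 + m^2*(-9*d - 29) + m*(-7*d^2 - 116*d - 93) + 54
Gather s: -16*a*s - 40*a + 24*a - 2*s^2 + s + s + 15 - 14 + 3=-16*a - 2*s^2 + s*(2 - 16*a) + 4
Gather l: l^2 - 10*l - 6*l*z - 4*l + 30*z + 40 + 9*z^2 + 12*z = l^2 + l*(-6*z - 14) + 9*z^2 + 42*z + 40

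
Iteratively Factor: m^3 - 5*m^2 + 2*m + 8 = (m - 4)*(m^2 - m - 2) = (m - 4)*(m - 2)*(m + 1)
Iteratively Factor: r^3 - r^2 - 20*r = (r + 4)*(r^2 - 5*r) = r*(r + 4)*(r - 5)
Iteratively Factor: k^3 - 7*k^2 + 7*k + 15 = (k - 5)*(k^2 - 2*k - 3) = (k - 5)*(k + 1)*(k - 3)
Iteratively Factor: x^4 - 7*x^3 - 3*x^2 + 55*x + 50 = (x + 1)*(x^3 - 8*x^2 + 5*x + 50) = (x - 5)*(x + 1)*(x^2 - 3*x - 10) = (x - 5)^2*(x + 1)*(x + 2)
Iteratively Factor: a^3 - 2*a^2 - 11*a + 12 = (a + 3)*(a^2 - 5*a + 4) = (a - 4)*(a + 3)*(a - 1)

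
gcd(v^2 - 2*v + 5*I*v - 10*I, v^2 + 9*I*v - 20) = v + 5*I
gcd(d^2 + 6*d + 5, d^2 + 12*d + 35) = d + 5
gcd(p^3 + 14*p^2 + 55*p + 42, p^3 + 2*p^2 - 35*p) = p + 7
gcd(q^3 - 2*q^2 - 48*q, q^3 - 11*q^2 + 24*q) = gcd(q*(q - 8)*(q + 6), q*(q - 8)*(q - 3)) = q^2 - 8*q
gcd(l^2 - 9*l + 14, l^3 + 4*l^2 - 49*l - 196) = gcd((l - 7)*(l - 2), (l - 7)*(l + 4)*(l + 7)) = l - 7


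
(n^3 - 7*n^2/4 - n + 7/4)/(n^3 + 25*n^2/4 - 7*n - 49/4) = (n - 1)/(n + 7)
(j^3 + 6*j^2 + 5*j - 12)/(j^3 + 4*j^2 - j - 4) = (j + 3)/(j + 1)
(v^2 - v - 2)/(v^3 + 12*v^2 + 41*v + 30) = (v - 2)/(v^2 + 11*v + 30)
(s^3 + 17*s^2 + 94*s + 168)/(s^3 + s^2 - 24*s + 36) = (s^2 + 11*s + 28)/(s^2 - 5*s + 6)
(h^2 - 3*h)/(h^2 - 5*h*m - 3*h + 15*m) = h/(h - 5*m)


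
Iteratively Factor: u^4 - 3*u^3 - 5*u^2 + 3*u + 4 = (u + 1)*(u^3 - 4*u^2 - u + 4) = (u - 4)*(u + 1)*(u^2 - 1) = (u - 4)*(u + 1)^2*(u - 1)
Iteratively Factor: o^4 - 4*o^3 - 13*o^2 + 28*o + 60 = (o + 2)*(o^3 - 6*o^2 - o + 30) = (o - 5)*(o + 2)*(o^2 - o - 6) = (o - 5)*(o + 2)^2*(o - 3)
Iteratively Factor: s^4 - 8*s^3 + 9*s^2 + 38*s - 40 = (s + 2)*(s^3 - 10*s^2 + 29*s - 20) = (s - 1)*(s + 2)*(s^2 - 9*s + 20) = (s - 5)*(s - 1)*(s + 2)*(s - 4)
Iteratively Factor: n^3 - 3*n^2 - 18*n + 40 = (n + 4)*(n^2 - 7*n + 10) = (n - 2)*(n + 4)*(n - 5)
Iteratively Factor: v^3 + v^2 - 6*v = (v - 2)*(v^2 + 3*v) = v*(v - 2)*(v + 3)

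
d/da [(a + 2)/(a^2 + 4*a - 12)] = (a^2 + 4*a - 2*(a + 2)^2 - 12)/(a^2 + 4*a - 12)^2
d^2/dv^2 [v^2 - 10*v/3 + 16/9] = 2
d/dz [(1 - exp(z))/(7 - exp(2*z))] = (2*(1 - exp(z))*exp(z) + exp(2*z) - 7)*exp(z)/(exp(2*z) - 7)^2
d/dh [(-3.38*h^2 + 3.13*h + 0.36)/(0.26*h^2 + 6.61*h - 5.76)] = (-23.1556*h^2 + 38.7504*h - 20.4084)/(0.0676*h^4 + 3.4372*h^3 + 40.6969*h^2 - 76.1472*h + 33.1776)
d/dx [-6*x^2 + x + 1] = 1 - 12*x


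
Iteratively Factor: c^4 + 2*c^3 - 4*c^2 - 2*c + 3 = (c + 3)*(c^3 - c^2 - c + 1) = (c - 1)*(c + 3)*(c^2 - 1) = (c - 1)*(c + 1)*(c + 3)*(c - 1)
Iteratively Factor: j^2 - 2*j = (j - 2)*(j)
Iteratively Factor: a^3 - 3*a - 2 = (a + 1)*(a^2 - a - 2) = (a + 1)^2*(a - 2)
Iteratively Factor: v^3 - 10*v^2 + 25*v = (v - 5)*(v^2 - 5*v) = v*(v - 5)*(v - 5)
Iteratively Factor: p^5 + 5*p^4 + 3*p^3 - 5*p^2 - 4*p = (p + 1)*(p^4 + 4*p^3 - p^2 - 4*p) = p*(p + 1)*(p^3 + 4*p^2 - p - 4) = p*(p + 1)^2*(p^2 + 3*p - 4) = p*(p - 1)*(p + 1)^2*(p + 4)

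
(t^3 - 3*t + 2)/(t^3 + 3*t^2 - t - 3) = (t^2 + t - 2)/(t^2 + 4*t + 3)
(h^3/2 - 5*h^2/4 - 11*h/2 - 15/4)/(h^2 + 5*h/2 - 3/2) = (2*h^3 - 5*h^2 - 22*h - 15)/(2*(2*h^2 + 5*h - 3))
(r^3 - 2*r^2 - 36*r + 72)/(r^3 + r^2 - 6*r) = (r^2 - 36)/(r*(r + 3))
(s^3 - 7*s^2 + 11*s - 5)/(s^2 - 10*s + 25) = (s^2 - 2*s + 1)/(s - 5)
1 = 1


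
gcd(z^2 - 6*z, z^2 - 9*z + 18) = z - 6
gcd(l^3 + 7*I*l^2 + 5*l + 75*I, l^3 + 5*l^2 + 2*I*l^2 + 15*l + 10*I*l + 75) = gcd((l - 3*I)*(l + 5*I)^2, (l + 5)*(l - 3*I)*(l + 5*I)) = l^2 + 2*I*l + 15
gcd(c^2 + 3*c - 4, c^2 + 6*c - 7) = c - 1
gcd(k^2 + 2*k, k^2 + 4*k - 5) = 1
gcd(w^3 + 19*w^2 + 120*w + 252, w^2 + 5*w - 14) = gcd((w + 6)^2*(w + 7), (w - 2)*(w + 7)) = w + 7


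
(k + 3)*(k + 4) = k^2 + 7*k + 12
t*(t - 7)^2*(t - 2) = t^4 - 16*t^3 + 77*t^2 - 98*t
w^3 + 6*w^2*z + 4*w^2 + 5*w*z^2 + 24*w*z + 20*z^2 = (w + 4)*(w + z)*(w + 5*z)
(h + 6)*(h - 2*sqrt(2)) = h^2 - 2*sqrt(2)*h + 6*h - 12*sqrt(2)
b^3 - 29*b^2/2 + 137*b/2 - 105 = (b - 6)*(b - 5)*(b - 7/2)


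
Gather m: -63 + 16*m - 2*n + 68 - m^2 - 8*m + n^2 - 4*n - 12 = -m^2 + 8*m + n^2 - 6*n - 7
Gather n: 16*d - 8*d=8*d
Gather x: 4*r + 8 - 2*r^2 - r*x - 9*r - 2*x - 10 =-2*r^2 - 5*r + x*(-r - 2) - 2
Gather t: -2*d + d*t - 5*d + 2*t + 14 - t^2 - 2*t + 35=d*t - 7*d - t^2 + 49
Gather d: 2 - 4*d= 2 - 4*d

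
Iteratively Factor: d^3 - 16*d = (d - 4)*(d^2 + 4*d) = d*(d - 4)*(d + 4)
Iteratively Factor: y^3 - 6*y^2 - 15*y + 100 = (y + 4)*(y^2 - 10*y + 25) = (y - 5)*(y + 4)*(y - 5)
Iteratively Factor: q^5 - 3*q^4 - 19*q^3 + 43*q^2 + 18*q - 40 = (q + 4)*(q^4 - 7*q^3 + 9*q^2 + 7*q - 10) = (q + 1)*(q + 4)*(q^3 - 8*q^2 + 17*q - 10) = (q - 2)*(q + 1)*(q + 4)*(q^2 - 6*q + 5) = (q - 2)*(q - 1)*(q + 1)*(q + 4)*(q - 5)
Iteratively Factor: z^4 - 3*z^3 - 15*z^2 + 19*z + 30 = (z + 3)*(z^3 - 6*z^2 + 3*z + 10) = (z + 1)*(z + 3)*(z^2 - 7*z + 10) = (z - 2)*(z + 1)*(z + 3)*(z - 5)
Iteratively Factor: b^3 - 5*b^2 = (b)*(b^2 - 5*b) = b*(b - 5)*(b)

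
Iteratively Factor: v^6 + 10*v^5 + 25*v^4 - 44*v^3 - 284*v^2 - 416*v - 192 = (v + 1)*(v^5 + 9*v^4 + 16*v^3 - 60*v^2 - 224*v - 192) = (v + 1)*(v + 2)*(v^4 + 7*v^3 + 2*v^2 - 64*v - 96) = (v + 1)*(v + 2)*(v + 4)*(v^3 + 3*v^2 - 10*v - 24) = (v - 3)*(v + 1)*(v + 2)*(v + 4)*(v^2 + 6*v + 8) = (v - 3)*(v + 1)*(v + 2)^2*(v + 4)*(v + 4)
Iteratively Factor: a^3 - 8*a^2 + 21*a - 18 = (a - 3)*(a^2 - 5*a + 6) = (a - 3)^2*(a - 2)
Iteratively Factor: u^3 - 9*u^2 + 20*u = (u - 5)*(u^2 - 4*u) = (u - 5)*(u - 4)*(u)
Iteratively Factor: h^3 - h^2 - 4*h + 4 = (h - 2)*(h^2 + h - 2) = (h - 2)*(h - 1)*(h + 2)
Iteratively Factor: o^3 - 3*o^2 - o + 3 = (o - 3)*(o^2 - 1) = (o - 3)*(o - 1)*(o + 1)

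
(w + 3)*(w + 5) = w^2 + 8*w + 15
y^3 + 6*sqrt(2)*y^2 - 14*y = y*(y - sqrt(2))*(y + 7*sqrt(2))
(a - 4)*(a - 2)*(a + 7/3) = a^3 - 11*a^2/3 - 6*a + 56/3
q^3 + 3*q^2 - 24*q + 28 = (q - 2)^2*(q + 7)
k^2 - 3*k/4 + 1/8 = (k - 1/2)*(k - 1/4)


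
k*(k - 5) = k^2 - 5*k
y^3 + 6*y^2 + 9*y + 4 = (y + 1)^2*(y + 4)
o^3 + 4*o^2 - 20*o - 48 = (o - 4)*(o + 2)*(o + 6)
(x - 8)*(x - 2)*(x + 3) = x^3 - 7*x^2 - 14*x + 48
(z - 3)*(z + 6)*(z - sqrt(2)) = z^3 - sqrt(2)*z^2 + 3*z^2 - 18*z - 3*sqrt(2)*z + 18*sqrt(2)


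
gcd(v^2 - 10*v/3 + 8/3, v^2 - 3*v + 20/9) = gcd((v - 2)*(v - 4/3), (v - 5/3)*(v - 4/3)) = v - 4/3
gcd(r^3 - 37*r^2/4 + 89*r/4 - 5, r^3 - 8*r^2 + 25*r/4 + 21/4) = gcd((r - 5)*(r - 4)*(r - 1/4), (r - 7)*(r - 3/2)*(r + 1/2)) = 1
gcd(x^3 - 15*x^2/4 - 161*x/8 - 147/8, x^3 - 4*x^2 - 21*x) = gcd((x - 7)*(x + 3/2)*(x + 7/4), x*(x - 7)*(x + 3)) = x - 7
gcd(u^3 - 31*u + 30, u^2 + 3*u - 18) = u + 6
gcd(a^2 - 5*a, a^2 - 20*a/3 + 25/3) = a - 5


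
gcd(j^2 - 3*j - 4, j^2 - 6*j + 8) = j - 4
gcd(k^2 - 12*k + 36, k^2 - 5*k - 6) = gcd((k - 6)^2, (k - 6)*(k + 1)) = k - 6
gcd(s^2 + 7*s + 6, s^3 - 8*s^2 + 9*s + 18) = s + 1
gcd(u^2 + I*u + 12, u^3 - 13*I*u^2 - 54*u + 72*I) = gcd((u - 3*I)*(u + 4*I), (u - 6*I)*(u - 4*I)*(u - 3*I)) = u - 3*I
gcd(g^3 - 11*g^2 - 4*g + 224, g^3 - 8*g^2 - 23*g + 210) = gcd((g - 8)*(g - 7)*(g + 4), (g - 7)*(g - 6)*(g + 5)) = g - 7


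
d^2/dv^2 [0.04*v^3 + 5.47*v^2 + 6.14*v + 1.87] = 0.24*v + 10.94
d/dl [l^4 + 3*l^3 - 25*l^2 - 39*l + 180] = 4*l^3 + 9*l^2 - 50*l - 39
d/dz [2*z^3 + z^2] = 2*z*(3*z + 1)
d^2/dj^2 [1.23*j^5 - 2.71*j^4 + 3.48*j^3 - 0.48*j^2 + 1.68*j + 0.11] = 24.6*j^3 - 32.52*j^2 + 20.88*j - 0.96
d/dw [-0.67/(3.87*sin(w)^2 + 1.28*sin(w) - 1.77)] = (5.1858*sin(w) + 0.8576)*cos(w)/(3.87*sin(w)^2 + 1.28*sin(w) - 1.77)^2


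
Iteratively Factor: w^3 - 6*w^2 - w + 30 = (w + 2)*(w^2 - 8*w + 15) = (w - 5)*(w + 2)*(w - 3)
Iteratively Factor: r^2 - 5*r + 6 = (r - 2)*(r - 3)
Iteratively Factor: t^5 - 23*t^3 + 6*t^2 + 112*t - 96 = (t + 4)*(t^4 - 4*t^3 - 7*t^2 + 34*t - 24) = (t - 2)*(t + 4)*(t^3 - 2*t^2 - 11*t + 12) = (t - 2)*(t - 1)*(t + 4)*(t^2 - t - 12) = (t - 4)*(t - 2)*(t - 1)*(t + 4)*(t + 3)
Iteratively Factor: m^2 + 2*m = (m)*(m + 2)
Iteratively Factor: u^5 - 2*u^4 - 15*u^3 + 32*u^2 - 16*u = (u + 4)*(u^4 - 6*u^3 + 9*u^2 - 4*u) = (u - 1)*(u + 4)*(u^3 - 5*u^2 + 4*u) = (u - 1)^2*(u + 4)*(u^2 - 4*u) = (u - 4)*(u - 1)^2*(u + 4)*(u)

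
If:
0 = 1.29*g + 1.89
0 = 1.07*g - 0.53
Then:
No Solution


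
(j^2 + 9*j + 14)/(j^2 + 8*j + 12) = (j + 7)/(j + 6)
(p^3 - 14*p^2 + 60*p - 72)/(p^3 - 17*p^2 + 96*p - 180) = (p - 2)/(p - 5)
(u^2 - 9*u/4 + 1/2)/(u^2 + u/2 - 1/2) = (4*u^2 - 9*u + 2)/(2*(2*u^2 + u - 1))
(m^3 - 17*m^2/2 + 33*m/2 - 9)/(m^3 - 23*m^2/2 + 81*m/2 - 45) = (2*m^2 - 5*m + 3)/(2*m^2 - 11*m + 15)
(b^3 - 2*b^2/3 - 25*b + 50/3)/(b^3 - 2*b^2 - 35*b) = (3*b^2 - 17*b + 10)/(3*b*(b - 7))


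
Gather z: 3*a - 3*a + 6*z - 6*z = 0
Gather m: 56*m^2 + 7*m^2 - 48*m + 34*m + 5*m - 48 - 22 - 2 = 63*m^2 - 9*m - 72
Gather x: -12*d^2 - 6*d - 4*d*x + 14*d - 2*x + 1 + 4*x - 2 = -12*d^2 + 8*d + x*(2 - 4*d) - 1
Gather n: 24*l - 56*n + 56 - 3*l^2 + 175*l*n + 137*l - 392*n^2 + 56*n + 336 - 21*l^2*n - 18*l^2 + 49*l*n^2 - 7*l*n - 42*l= -21*l^2 + 119*l + n^2*(49*l - 392) + n*(-21*l^2 + 168*l) + 392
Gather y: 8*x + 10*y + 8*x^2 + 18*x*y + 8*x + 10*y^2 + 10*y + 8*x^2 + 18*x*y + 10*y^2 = 16*x^2 + 16*x + 20*y^2 + y*(36*x + 20)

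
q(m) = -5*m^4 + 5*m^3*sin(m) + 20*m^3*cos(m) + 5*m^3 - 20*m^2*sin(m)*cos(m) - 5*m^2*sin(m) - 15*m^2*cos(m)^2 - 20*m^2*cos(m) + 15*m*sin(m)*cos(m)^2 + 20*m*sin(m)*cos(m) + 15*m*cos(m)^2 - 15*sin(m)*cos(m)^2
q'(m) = -20*m^3*sin(m) + 5*m^3*cos(m) - 20*m^3 + 20*m^2*sin(m)^2 + 30*m^2*sin(m)*cos(m) + 35*m^2*sin(m) - 20*m^2*cos(m)^2 + 55*m^2*cos(m) + 15*m^2 - 30*m*sin(m)^2*cos(m) - 20*m*sin(m)^2 - 70*m*sin(m)*cos(m) - 10*m*sin(m) + 15*m*cos(m)^3 - 10*m*cos(m)^2 - 40*m*cos(m) + 30*sin(m)^2*cos(m) + 15*sin(m)*cos(m)^2 + 20*sin(m)*cos(m) - 15*cos(m)^3 + 15*cos(m)^2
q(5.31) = -2273.93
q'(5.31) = 156.53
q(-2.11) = -17.70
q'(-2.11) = -20.26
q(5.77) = -2308.97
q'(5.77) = -425.59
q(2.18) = -86.05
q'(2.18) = -305.72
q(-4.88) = -4683.04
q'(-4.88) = 6749.33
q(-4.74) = -3787.62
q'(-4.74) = 6030.67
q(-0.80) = -3.22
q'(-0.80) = 12.92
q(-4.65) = -3266.86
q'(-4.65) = 5539.19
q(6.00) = -2468.08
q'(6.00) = -990.13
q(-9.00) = -21765.89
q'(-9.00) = 7781.29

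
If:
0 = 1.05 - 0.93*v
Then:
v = 1.13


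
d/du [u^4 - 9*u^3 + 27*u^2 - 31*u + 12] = 4*u^3 - 27*u^2 + 54*u - 31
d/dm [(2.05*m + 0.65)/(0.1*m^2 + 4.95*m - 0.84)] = (0.205*m^2 + 10.1475*m - (0.2*m + 4.95)*(2.05*m + 0.65) - 1.722)/(0.1*m^2 + 4.95*m - 0.84)^2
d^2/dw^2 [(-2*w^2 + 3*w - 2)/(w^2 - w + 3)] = 2*(w^3 + 12*w^2 - 21*w - 5)/(w^6 - 3*w^5 + 12*w^4 - 19*w^3 + 36*w^2 - 27*w + 27)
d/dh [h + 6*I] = 1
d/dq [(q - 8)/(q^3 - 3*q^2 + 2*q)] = (q*(q^2 - 3*q + 2) - (q - 8)*(3*q^2 - 6*q + 2))/(q^2*(q^2 - 3*q + 2)^2)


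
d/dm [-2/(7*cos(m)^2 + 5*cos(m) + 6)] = -2*(14*cos(m) + 5)*sin(m)/(7*cos(m)^2 + 5*cos(m) + 6)^2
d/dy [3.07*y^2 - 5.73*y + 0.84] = 6.14*y - 5.73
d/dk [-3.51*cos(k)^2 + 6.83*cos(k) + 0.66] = (7.02*cos(k) - 6.83)*sin(k)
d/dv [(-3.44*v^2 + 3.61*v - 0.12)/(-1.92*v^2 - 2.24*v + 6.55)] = (14.6368*v^2 - 45.5248*v + 23.3767)/(3.6864*v^4 + 8.6016*v^3 - 20.1344*v^2 - 29.344*v + 42.9025)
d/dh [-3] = 0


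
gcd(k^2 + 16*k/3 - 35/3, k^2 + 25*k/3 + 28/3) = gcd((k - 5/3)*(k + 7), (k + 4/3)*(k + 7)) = k + 7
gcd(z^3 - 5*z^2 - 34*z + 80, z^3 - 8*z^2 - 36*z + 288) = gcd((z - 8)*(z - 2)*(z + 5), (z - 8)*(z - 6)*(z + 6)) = z - 8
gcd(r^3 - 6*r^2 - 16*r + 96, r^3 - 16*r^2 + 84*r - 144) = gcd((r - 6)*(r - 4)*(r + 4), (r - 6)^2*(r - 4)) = r^2 - 10*r + 24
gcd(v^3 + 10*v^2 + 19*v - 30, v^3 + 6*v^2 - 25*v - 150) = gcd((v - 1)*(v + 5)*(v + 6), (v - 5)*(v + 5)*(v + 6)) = v^2 + 11*v + 30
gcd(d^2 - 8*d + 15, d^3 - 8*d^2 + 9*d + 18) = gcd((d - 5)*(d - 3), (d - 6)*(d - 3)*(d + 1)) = d - 3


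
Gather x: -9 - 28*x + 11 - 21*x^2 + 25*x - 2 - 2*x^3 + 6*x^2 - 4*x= -2*x^3 - 15*x^2 - 7*x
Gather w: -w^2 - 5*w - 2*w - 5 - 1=-w^2 - 7*w - 6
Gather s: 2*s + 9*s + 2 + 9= 11*s + 11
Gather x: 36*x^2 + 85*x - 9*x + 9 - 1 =36*x^2 + 76*x + 8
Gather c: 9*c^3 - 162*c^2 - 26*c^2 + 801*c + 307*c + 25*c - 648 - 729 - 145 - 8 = 9*c^3 - 188*c^2 + 1133*c - 1530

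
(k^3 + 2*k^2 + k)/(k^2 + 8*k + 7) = k*(k + 1)/(k + 7)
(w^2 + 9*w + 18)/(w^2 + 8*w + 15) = (w + 6)/(w + 5)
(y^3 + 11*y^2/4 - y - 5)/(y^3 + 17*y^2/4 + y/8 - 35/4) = 2*(y + 2)/(2*y + 7)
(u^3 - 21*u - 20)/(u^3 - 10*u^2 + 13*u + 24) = (u^2 - u - 20)/(u^2 - 11*u + 24)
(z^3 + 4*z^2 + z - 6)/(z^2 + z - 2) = z + 3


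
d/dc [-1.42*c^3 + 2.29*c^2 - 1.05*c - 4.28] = -4.26*c^2 + 4.58*c - 1.05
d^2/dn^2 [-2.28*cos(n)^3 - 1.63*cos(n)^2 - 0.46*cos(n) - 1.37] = 2.17*cos(n) + 3.26*cos(2*n) + 5.13*cos(3*n)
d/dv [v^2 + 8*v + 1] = 2*v + 8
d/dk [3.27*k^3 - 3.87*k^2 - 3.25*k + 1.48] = 9.81*k^2 - 7.74*k - 3.25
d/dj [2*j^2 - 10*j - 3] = 4*j - 10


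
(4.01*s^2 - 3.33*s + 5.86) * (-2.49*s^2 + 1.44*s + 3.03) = -9.9849*s^4 + 14.0661*s^3 - 7.2363*s^2 - 1.6515*s + 17.7558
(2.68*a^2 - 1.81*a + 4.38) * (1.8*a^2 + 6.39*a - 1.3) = 4.824*a^4 + 13.8672*a^3 - 7.1659*a^2 + 30.3412*a - 5.694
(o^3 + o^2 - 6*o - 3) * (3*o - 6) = 3*o^4 - 3*o^3 - 24*o^2 + 27*o + 18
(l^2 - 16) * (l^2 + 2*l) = l^4 + 2*l^3 - 16*l^2 - 32*l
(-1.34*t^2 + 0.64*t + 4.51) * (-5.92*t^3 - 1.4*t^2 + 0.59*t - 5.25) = 7.9328*t^5 - 1.9128*t^4 - 28.3858*t^3 + 1.0986*t^2 - 0.6991*t - 23.6775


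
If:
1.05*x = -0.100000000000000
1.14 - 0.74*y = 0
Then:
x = -0.10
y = 1.54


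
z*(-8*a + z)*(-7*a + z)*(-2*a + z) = -112*a^3*z + 86*a^2*z^2 - 17*a*z^3 + z^4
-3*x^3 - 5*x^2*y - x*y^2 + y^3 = (-3*x + y)*(x + y)^2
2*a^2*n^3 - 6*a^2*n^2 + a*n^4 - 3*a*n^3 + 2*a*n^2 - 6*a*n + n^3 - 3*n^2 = n*(2*a + n)*(n - 3)*(a*n + 1)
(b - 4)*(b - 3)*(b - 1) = b^3 - 8*b^2 + 19*b - 12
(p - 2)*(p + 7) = p^2 + 5*p - 14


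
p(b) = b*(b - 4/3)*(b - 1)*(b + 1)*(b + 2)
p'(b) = b*(b - 4/3)*(b - 1)*(b + 1) + b*(b - 4/3)*(b - 1)*(b + 2) + b*(b - 4/3)*(b + 1)*(b + 2) + b*(b - 1)*(b + 1)*(b + 2) + (b - 4/3)*(b - 1)*(b + 1)*(b + 2)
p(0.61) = 0.72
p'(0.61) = -0.94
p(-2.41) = -17.78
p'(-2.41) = 73.33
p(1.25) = -0.19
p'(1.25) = 1.23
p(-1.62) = 2.95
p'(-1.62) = -0.94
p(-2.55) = -29.97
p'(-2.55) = 101.73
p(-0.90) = -0.42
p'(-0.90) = -3.71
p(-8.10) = -30114.79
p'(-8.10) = 19397.94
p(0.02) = 0.05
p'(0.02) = 2.64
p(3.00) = 200.00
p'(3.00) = 376.67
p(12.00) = 256256.00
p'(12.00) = 106690.67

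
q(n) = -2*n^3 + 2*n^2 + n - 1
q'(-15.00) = -1409.00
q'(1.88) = -12.69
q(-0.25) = -1.09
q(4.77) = -167.79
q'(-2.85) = -59.14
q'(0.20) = 1.56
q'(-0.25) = -0.38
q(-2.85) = 58.69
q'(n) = -6*n^2 + 4*n + 1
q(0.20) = -0.74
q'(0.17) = 1.51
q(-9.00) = 1610.00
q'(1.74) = -10.21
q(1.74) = -3.74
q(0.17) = -0.78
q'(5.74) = -173.73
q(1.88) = -5.34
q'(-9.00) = -521.00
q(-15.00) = 7184.00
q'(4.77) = -116.44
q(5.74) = -307.60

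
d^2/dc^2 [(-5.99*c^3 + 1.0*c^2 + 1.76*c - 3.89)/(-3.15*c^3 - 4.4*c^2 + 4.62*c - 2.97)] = (-185.8878*c^6 + 418.25322*c^5 - 442.97064*c^4 + 932.744912*c^3 - 104.955576*c^2 - 237.791664*c - 1.55073600000003)/(31.255875*c^9 + 130.977*c^8 + 45.42615*c^7 - 210.605725*c^6 + 180.36018*c^5 + 194.90922*c^4 - 377.498583*c^3 + 306.614484*c^2 - 122.257674*c + 26.198073)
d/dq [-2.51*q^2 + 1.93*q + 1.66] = 1.93 - 5.02*q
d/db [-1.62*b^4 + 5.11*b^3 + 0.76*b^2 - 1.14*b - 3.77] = -6.48*b^3 + 15.33*b^2 + 1.52*b - 1.14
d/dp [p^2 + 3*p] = 2*p + 3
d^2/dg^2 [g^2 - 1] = 2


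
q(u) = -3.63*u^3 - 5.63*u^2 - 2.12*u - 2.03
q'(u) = -10.89*u^2 - 11.26*u - 2.12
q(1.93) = -53.19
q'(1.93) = -64.42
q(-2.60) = 29.22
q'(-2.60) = -46.46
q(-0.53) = -1.95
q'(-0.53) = 0.79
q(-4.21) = 177.97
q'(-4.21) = -147.73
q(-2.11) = 11.48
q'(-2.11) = -26.84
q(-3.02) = 53.01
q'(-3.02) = -67.44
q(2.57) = -106.28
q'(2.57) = -102.99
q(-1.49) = 0.64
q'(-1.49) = -9.52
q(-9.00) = 2207.29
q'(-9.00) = -782.87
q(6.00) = -1001.51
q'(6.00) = -461.72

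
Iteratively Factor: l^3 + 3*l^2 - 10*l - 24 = (l + 2)*(l^2 + l - 12) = (l - 3)*(l + 2)*(l + 4)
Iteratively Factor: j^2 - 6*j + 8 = (j - 4)*(j - 2)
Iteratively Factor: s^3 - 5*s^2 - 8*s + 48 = (s - 4)*(s^2 - s - 12) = (s - 4)^2*(s + 3)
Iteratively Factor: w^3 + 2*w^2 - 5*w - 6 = (w + 1)*(w^2 + w - 6) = (w + 1)*(w + 3)*(w - 2)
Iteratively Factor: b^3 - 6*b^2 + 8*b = (b - 2)*(b^2 - 4*b) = (b - 4)*(b - 2)*(b)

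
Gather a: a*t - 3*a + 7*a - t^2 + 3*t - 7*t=a*(t + 4) - t^2 - 4*t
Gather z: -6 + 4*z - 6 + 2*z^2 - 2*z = 2*z^2 + 2*z - 12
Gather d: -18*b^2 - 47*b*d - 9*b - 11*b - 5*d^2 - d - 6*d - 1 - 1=-18*b^2 - 20*b - 5*d^2 + d*(-47*b - 7) - 2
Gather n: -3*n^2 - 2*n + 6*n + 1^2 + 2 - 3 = -3*n^2 + 4*n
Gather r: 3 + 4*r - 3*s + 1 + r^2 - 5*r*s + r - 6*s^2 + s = r^2 + r*(5 - 5*s) - 6*s^2 - 2*s + 4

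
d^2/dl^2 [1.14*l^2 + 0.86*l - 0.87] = 2.28000000000000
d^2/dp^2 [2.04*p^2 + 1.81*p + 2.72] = 4.08000000000000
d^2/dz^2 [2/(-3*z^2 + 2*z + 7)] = 4*(-9*z^2 + 6*z + 4*(3*z - 1)^2 + 21)/(-3*z^2 + 2*z + 7)^3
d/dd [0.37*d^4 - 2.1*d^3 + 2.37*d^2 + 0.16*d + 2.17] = 1.48*d^3 - 6.3*d^2 + 4.74*d + 0.16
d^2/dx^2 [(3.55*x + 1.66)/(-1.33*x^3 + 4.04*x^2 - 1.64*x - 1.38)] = (-37.67757*x^5 + 79.212672*x^4 + 42.3153520000001*x^3 - 106.099848*x^2 - 34.4802*x - 11.370416)/(2.352637*x^9 - 21.439068*x^8 + 73.826172*x^7 - 111.488306*x^6 + 46.54368*x^5 + 53.033808*x^4 - 42.850468*x^3 - 11.946384*x^2 + 9.369648*x + 2.628072)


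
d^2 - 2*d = d*(d - 2)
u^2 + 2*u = u*(u + 2)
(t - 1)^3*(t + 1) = t^4 - 2*t^3 + 2*t - 1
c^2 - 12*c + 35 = (c - 7)*(c - 5)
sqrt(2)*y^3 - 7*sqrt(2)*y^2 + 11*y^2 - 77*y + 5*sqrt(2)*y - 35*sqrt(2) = (y - 7)*(y + 5*sqrt(2))*(sqrt(2)*y + 1)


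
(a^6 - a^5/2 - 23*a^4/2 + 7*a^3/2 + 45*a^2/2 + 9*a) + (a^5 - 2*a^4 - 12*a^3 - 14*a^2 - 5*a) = a^6 + a^5/2 - 27*a^4/2 - 17*a^3/2 + 17*a^2/2 + 4*a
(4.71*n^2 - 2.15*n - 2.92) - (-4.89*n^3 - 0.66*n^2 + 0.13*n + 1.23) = 4.89*n^3 + 5.37*n^2 - 2.28*n - 4.15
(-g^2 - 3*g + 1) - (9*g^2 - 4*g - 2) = -10*g^2 + g + 3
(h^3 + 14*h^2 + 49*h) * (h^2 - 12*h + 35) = h^5 + 2*h^4 - 84*h^3 - 98*h^2 + 1715*h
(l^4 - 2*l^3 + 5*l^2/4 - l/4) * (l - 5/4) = l^5 - 13*l^4/4 + 15*l^3/4 - 29*l^2/16 + 5*l/16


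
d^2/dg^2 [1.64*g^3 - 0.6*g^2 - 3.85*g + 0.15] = 9.84*g - 1.2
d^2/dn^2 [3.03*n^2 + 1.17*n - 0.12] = 6.06000000000000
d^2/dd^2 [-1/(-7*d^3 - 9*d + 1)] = 6*(-7*d*(7*d^3 + 9*d - 1) + 3*(7*d^2 + 3)^2)/(7*d^3 + 9*d - 1)^3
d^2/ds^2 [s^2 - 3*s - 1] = 2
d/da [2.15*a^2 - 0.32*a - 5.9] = 4.3*a - 0.32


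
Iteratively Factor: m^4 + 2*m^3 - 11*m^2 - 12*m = (m)*(m^3 + 2*m^2 - 11*m - 12) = m*(m + 1)*(m^2 + m - 12) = m*(m + 1)*(m + 4)*(m - 3)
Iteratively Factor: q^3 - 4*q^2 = (q)*(q^2 - 4*q) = q^2*(q - 4)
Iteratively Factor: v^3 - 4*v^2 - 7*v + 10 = (v + 2)*(v^2 - 6*v + 5) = (v - 5)*(v + 2)*(v - 1)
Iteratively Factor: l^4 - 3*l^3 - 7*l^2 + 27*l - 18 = (l + 3)*(l^3 - 6*l^2 + 11*l - 6) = (l - 1)*(l + 3)*(l^2 - 5*l + 6) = (l - 3)*(l - 1)*(l + 3)*(l - 2)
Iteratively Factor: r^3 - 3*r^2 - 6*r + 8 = (r + 2)*(r^2 - 5*r + 4) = (r - 4)*(r + 2)*(r - 1)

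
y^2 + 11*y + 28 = (y + 4)*(y + 7)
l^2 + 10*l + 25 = (l + 5)^2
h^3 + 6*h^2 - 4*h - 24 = (h - 2)*(h + 2)*(h + 6)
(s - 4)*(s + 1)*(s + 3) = s^3 - 13*s - 12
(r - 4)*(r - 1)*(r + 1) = r^3 - 4*r^2 - r + 4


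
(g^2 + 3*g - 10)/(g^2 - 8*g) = (g^2 + 3*g - 10)/(g*(g - 8))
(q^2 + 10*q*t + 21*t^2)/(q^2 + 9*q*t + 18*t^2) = (q + 7*t)/(q + 6*t)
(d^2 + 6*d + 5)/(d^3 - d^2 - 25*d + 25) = (d + 1)/(d^2 - 6*d + 5)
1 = 1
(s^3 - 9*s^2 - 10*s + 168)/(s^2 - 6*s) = s - 3 - 28/s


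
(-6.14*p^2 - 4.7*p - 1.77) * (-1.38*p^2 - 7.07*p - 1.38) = 8.4732*p^4 + 49.8958*p^3 + 44.1448*p^2 + 18.9999*p + 2.4426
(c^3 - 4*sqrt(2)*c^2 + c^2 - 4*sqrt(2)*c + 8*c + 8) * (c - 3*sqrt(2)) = c^4 - 7*sqrt(2)*c^3 + c^3 - 7*sqrt(2)*c^2 + 32*c^2 - 24*sqrt(2)*c + 32*c - 24*sqrt(2)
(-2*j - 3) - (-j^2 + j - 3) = j^2 - 3*j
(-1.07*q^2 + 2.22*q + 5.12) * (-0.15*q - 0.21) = 0.1605*q^3 - 0.1083*q^2 - 1.2342*q - 1.0752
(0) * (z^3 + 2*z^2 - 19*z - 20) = 0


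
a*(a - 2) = a^2 - 2*a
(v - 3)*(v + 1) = v^2 - 2*v - 3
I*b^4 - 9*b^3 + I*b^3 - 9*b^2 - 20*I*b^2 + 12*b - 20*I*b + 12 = (b + I)*(b + 2*I)*(b + 6*I)*(I*b + I)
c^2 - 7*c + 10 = (c - 5)*(c - 2)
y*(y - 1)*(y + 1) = y^3 - y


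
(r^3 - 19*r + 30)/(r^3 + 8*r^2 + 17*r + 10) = (r^2 - 5*r + 6)/(r^2 + 3*r + 2)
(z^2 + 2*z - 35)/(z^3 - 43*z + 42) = (z - 5)/(z^2 - 7*z + 6)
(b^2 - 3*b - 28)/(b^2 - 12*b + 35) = (b + 4)/(b - 5)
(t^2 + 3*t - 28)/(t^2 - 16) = (t + 7)/(t + 4)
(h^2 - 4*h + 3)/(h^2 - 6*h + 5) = (h - 3)/(h - 5)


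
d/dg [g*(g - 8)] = 2*g - 8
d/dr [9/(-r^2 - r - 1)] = 9*(2*r + 1)/(r^2 + r + 1)^2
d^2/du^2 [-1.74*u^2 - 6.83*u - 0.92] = -3.48000000000000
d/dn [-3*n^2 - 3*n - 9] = -6*n - 3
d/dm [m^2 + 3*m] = 2*m + 3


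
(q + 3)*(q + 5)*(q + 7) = q^3 + 15*q^2 + 71*q + 105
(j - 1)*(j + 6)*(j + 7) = j^3 + 12*j^2 + 29*j - 42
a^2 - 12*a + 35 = (a - 7)*(a - 5)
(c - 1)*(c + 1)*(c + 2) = c^3 + 2*c^2 - c - 2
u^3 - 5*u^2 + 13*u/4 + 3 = (u - 4)*(u - 3/2)*(u + 1/2)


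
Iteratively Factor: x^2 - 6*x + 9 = (x - 3)*(x - 3)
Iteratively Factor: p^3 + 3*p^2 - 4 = (p + 2)*(p^2 + p - 2) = (p - 1)*(p + 2)*(p + 2)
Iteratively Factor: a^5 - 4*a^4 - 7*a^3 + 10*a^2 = (a - 5)*(a^4 + a^3 - 2*a^2) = a*(a - 5)*(a^3 + a^2 - 2*a) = a*(a - 5)*(a - 1)*(a^2 + 2*a) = a*(a - 5)*(a - 1)*(a + 2)*(a)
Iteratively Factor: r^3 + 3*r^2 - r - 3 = (r + 3)*(r^2 - 1) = (r + 1)*(r + 3)*(r - 1)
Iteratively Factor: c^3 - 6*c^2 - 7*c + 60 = (c - 4)*(c^2 - 2*c - 15) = (c - 4)*(c + 3)*(c - 5)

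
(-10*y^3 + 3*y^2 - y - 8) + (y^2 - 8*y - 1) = -10*y^3 + 4*y^2 - 9*y - 9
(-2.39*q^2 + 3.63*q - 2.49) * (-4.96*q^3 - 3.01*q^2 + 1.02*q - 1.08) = 11.8544*q^5 - 10.8109*q^4 - 1.0137*q^3 + 13.7787*q^2 - 6.4602*q + 2.6892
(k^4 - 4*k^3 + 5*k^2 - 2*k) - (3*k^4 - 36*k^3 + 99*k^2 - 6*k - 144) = -2*k^4 + 32*k^3 - 94*k^2 + 4*k + 144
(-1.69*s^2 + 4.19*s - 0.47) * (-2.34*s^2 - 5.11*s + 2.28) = 3.9546*s^4 - 1.1687*s^3 - 24.1643*s^2 + 11.9549*s - 1.0716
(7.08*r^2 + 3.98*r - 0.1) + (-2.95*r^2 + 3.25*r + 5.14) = 4.13*r^2 + 7.23*r + 5.04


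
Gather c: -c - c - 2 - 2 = -2*c - 4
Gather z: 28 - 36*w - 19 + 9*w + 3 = 12 - 27*w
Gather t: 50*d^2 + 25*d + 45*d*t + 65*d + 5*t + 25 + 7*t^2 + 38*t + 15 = 50*d^2 + 90*d + 7*t^2 + t*(45*d + 43) + 40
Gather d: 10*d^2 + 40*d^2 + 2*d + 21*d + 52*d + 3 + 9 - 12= 50*d^2 + 75*d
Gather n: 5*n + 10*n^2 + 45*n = 10*n^2 + 50*n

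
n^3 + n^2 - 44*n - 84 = (n - 7)*(n + 2)*(n + 6)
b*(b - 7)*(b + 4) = b^3 - 3*b^2 - 28*b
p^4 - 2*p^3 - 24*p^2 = p^2*(p - 6)*(p + 4)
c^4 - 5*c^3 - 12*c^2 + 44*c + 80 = (c - 5)*(c - 4)*(c + 2)^2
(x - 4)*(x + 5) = x^2 + x - 20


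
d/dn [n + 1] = 1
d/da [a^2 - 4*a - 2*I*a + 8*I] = 2*a - 4 - 2*I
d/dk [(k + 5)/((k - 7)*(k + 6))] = (-k^2 - 10*k - 37)/(k^4 - 2*k^3 - 83*k^2 + 84*k + 1764)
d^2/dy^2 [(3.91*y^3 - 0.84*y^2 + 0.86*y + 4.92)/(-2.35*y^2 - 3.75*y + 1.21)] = (-156.50862*y^3 - 42.24321*y^2 - 309.165246*y - 171.699852)/(12.977875*y^6 + 62.128125*y^5 + 79.09395*y^4 - 11.244375*y^3 - 40.72497*y^2 + 16.471125*y - 1.771561)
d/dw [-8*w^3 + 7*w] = 7 - 24*w^2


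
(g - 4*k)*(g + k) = g^2 - 3*g*k - 4*k^2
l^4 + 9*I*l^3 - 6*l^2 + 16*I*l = l*(l - I)*(l + 2*I)*(l + 8*I)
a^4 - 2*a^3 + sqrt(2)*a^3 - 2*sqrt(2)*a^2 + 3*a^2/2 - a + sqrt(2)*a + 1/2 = (a - 1)^2*(a + sqrt(2)/2)^2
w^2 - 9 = (w - 3)*(w + 3)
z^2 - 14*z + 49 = (z - 7)^2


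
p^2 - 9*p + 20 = (p - 5)*(p - 4)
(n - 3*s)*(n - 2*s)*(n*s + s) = n^3*s - 5*n^2*s^2 + n^2*s + 6*n*s^3 - 5*n*s^2 + 6*s^3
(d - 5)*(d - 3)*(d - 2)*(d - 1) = d^4 - 11*d^3 + 41*d^2 - 61*d + 30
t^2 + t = t*(t + 1)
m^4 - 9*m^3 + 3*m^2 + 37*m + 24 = (m - 8)*(m - 3)*(m + 1)^2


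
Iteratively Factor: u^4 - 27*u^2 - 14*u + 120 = (u + 3)*(u^3 - 3*u^2 - 18*u + 40) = (u - 2)*(u + 3)*(u^2 - u - 20) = (u - 5)*(u - 2)*(u + 3)*(u + 4)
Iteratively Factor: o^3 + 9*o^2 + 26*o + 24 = (o + 3)*(o^2 + 6*o + 8) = (o + 3)*(o + 4)*(o + 2)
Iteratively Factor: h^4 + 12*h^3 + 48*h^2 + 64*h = (h + 4)*(h^3 + 8*h^2 + 16*h) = h*(h + 4)*(h^2 + 8*h + 16) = h*(h + 4)^2*(h + 4)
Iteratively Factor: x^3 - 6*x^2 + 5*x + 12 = (x - 4)*(x^2 - 2*x - 3) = (x - 4)*(x + 1)*(x - 3)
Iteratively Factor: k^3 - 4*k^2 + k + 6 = (k + 1)*(k^2 - 5*k + 6) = (k - 2)*(k + 1)*(k - 3)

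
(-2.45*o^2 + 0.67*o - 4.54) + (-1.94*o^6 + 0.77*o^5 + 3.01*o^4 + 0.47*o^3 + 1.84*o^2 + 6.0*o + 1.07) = -1.94*o^6 + 0.77*o^5 + 3.01*o^4 + 0.47*o^3 - 0.61*o^2 + 6.67*o - 3.47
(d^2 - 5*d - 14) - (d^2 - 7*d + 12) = 2*d - 26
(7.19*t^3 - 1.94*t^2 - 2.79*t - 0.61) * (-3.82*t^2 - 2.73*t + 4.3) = -27.4658*t^5 - 12.2179*t^4 + 46.871*t^3 + 1.6049*t^2 - 10.3317*t - 2.623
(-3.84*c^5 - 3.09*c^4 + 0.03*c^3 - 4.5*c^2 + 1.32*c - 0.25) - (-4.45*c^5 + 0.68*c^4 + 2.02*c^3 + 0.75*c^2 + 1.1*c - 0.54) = 0.61*c^5 - 3.77*c^4 - 1.99*c^3 - 5.25*c^2 + 0.22*c + 0.29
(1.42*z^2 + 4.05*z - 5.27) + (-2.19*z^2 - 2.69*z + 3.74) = -0.77*z^2 + 1.36*z - 1.53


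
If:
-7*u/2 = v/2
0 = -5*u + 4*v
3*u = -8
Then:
No Solution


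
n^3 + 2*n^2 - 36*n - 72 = (n - 6)*(n + 2)*(n + 6)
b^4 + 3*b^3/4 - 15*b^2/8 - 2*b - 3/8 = (b - 3/2)*(b + 1/4)*(b + 1)^2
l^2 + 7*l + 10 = (l + 2)*(l + 5)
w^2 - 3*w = w*(w - 3)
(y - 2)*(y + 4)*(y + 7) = y^3 + 9*y^2 + 6*y - 56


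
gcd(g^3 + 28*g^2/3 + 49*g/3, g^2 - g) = g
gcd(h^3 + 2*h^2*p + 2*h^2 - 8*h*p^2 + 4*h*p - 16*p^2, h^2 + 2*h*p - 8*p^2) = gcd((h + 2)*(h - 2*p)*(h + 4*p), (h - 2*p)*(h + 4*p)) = -h^2 - 2*h*p + 8*p^2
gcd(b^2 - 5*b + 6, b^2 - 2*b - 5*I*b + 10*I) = b - 2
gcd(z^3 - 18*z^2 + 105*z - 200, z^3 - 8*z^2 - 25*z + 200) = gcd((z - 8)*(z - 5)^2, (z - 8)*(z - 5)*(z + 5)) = z^2 - 13*z + 40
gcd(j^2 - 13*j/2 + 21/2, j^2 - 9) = j - 3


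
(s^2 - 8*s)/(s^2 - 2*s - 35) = s*(8 - s)/(-s^2 + 2*s + 35)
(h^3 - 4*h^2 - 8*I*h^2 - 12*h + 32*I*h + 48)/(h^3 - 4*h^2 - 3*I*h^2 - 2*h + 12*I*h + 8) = (h - 6*I)/(h - I)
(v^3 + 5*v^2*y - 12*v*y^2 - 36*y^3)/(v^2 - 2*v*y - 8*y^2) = (-v^2 - 3*v*y + 18*y^2)/(-v + 4*y)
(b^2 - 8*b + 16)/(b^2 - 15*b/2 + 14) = 2*(b - 4)/(2*b - 7)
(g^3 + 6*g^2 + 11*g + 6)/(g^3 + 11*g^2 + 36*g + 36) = (g + 1)/(g + 6)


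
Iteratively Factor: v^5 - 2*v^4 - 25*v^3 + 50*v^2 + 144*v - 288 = (v - 2)*(v^4 - 25*v^2 + 144) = (v - 4)*(v - 2)*(v^3 + 4*v^2 - 9*v - 36) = (v - 4)*(v - 2)*(v + 4)*(v^2 - 9) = (v - 4)*(v - 3)*(v - 2)*(v + 4)*(v + 3)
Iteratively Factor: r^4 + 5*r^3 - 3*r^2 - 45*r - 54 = (r + 2)*(r^3 + 3*r^2 - 9*r - 27) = (r + 2)*(r + 3)*(r^2 - 9) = (r + 2)*(r + 3)^2*(r - 3)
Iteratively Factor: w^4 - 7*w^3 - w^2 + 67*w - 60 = (w + 3)*(w^3 - 10*w^2 + 29*w - 20) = (w - 1)*(w + 3)*(w^2 - 9*w + 20) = (w - 4)*(w - 1)*(w + 3)*(w - 5)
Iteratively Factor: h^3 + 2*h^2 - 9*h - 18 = (h + 3)*(h^2 - h - 6) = (h - 3)*(h + 3)*(h + 2)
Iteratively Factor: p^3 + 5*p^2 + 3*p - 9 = (p + 3)*(p^2 + 2*p - 3) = (p - 1)*(p + 3)*(p + 3)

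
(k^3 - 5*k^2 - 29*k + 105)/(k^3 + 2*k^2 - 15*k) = (k - 7)/k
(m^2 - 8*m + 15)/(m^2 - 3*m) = (m - 5)/m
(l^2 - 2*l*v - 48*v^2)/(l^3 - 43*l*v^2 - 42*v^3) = (-l + 8*v)/(-l^2 + 6*l*v + 7*v^2)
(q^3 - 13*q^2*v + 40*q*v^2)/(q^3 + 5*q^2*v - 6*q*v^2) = (q^2 - 13*q*v + 40*v^2)/(q^2 + 5*q*v - 6*v^2)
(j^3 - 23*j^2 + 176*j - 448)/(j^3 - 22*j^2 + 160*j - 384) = (j - 7)/(j - 6)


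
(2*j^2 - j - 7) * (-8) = -16*j^2 + 8*j + 56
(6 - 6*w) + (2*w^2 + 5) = 2*w^2 - 6*w + 11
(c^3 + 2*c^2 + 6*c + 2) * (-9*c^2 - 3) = -9*c^5 - 18*c^4 - 57*c^3 - 24*c^2 - 18*c - 6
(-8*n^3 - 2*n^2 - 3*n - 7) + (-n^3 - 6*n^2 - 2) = -9*n^3 - 8*n^2 - 3*n - 9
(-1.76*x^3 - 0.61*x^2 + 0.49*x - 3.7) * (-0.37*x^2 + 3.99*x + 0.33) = 0.6512*x^5 - 6.7967*x^4 - 3.196*x^3 + 3.1228*x^2 - 14.6013*x - 1.221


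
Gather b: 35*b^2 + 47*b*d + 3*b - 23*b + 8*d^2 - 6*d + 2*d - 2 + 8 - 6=35*b^2 + b*(47*d - 20) + 8*d^2 - 4*d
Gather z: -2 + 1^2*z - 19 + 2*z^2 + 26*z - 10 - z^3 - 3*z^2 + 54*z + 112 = -z^3 - z^2 + 81*z + 81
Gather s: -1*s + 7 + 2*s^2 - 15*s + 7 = 2*s^2 - 16*s + 14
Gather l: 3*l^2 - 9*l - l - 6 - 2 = 3*l^2 - 10*l - 8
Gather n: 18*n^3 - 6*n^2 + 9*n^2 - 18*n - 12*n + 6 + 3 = 18*n^3 + 3*n^2 - 30*n + 9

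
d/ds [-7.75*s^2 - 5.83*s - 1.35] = -15.5*s - 5.83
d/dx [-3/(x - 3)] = 3/(x - 3)^2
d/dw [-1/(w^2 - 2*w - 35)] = 2*(w - 1)/(-w^2 + 2*w + 35)^2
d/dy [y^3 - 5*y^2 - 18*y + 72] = 3*y^2 - 10*y - 18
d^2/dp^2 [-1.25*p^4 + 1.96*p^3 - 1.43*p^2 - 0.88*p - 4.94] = -15.0*p^2 + 11.76*p - 2.86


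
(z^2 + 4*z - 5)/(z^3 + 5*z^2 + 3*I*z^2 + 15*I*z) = (z - 1)/(z*(z + 3*I))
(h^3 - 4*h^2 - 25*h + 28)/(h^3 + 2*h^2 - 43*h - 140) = (h - 1)/(h + 5)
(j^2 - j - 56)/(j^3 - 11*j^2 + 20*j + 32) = (j + 7)/(j^2 - 3*j - 4)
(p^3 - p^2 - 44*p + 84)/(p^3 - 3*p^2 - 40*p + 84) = (p^2 + p - 42)/(p^2 - p - 42)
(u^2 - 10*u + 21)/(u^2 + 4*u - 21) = (u - 7)/(u + 7)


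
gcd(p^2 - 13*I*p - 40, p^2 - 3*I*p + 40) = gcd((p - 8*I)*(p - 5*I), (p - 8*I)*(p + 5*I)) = p - 8*I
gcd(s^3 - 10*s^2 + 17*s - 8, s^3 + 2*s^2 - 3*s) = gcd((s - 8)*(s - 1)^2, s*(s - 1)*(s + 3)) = s - 1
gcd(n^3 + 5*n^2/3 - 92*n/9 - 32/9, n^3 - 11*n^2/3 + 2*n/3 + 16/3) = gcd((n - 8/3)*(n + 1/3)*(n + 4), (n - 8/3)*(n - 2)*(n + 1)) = n - 8/3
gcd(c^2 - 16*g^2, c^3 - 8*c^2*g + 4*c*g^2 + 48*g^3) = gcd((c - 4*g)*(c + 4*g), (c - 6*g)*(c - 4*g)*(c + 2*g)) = c - 4*g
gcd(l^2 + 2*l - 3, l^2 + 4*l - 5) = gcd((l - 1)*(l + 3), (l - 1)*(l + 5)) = l - 1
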